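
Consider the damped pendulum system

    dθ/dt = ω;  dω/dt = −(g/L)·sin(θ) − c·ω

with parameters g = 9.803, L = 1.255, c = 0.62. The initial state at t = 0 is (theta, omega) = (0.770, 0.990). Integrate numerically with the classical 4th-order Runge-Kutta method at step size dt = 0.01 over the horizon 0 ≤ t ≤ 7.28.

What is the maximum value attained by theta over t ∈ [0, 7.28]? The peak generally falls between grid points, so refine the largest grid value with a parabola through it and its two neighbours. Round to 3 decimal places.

t=0.000: state=(0.770, 0.990)
step 1 (dt=0.01): k1=(0.990, -6.051), k2=(0.960, -6.060), k3=(0.960, -6.059), k4=(0.929, -6.067); state += dt/6·(k1+2k2+2k3+k4)
t=0.010: state=(0.780, 0.929)
t=0.020: state=(0.789, 0.869)
t=0.030: state=(0.797, 0.808)
continuing one RK4 step at a time; state shown every 25 steps (Δt=0.25):
t=0.250: state=(0.830, -0.489)
t=0.500: state=(0.557, -1.598)
t=0.750: state=(0.095, -1.944)
t=1.000: state=(-0.341, -1.415)
t=1.250: state=(-0.570, -0.378)
t=1.500: state=(-0.531, 0.654)
t=1.750: state=(-0.277, 1.285)
t=2.000: state=(0.059, 1.289)
t=2.250: state=(0.321, 0.737)
t=2.500: state=(0.408, -0.043)
t=2.750: state=(0.310, -0.693)
t=3.000: state=(0.094, -0.961)
t=3.250: state=(-0.132, -0.776)
t=3.500: state=(-0.268, -0.284)
t=3.750: state=(-0.270, 0.257)
t=4.000: state=(-0.155, 0.613)
t=4.250: state=(0.010, 0.654)
t=4.500: state=(0.147, 0.406)
t=4.750: state=(0.201, 0.019)
t=5.000: state=(0.160, -0.321)
t=5.250: state=(0.056, -0.474)
t=5.500: state=(-0.057, -0.400)
t=5.750: state=(-0.130, -0.163)
t=6.000: state=(-0.136, 0.110)
t=6.250: state=(-0.082, 0.296)
t=6.500: state=(-0.001, 0.328)
t=6.750: state=(0.069, 0.212)
t=7.000: state=(0.099, 0.021)
t=7.250: state=(0.082, -0.151)
t=7.280: state=(0.077, -0.167)
largest grid value and its neighbours: theta(0.150)=0.85020, theta(0.160)=0.85073, theta(0.170)=0.85067
parabola through these three points peaks at t≈0.164 with theta≈0.85078

max theta = 0.851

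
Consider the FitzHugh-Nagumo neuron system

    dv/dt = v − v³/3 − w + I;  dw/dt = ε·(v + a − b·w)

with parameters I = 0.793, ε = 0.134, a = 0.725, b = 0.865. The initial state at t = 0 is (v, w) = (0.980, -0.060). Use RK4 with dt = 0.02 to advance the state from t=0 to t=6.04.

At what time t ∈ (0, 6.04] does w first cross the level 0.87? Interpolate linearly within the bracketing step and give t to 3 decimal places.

t = 3.266

t=0.000: state=(0.980, -0.060)
step 1 (dt=0.02): k1=(1.519, 0.235), k2=(1.517, 0.237), k3=(1.517, 0.237), k4=(1.515, 0.239); state += dt/6·(k1+2k2+2k3+k4)
t=0.020: state=(1.010, -0.055)
t=0.040: state=(1.041, -0.050)
t=0.060: state=(1.071, -0.046)
continuing one RK4 step at a time; state shown every 10 steps (Δt=0.2):
t=0.200: state=(1.274, -0.009)
t=0.400: state=(1.524, 0.047)
t=0.600: state=(1.706, 0.108)
t=0.800: state=(1.821, 0.172)
t=1.000: state=(1.884, 0.236)
t=1.200: state=(1.911, 0.300)
t=1.400: state=(1.918, 0.363)
t=1.600: state=(1.912, 0.425)
t=1.800: state=(1.899, 0.485)
t=2.000: state=(1.882, 0.543)
t=2.200: state=(1.863, 0.600)
t=2.400: state=(1.843, 0.654)
t=2.600: state=(1.822, 0.707)
t=2.800: state=(1.800, 0.758)
t=3.000: state=(1.778, 0.807)
t=3.200: state=(1.756, 0.855)
t=3.260: state=(1.749, 0.869)
next step: t=3.280: state=(1.747, 0.873) — w has crossed 0.87
linear interpolation between t=3.260 (0.86858) and t=3.280 (0.87319) → t≈3.266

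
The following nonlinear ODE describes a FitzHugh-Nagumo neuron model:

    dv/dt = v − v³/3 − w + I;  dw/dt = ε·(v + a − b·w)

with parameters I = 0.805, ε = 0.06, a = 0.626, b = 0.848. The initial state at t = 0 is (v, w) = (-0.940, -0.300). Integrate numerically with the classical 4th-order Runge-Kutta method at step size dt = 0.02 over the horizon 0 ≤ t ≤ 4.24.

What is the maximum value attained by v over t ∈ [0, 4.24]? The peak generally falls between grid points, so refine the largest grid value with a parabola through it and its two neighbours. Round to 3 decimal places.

t=0.000: state=(-0.940, -0.300)
step 1 (dt=0.02): k1=(0.442, -0.004), k2=(0.442, -0.003), k3=(0.442, -0.003), k4=(0.443, -0.003); state += dt/6·(k1+2k2+2k3+k4)
t=0.020: state=(-0.931, -0.300)
t=0.040: state=(-0.922, -0.300)
t=0.060: state=(-0.913, -0.300)
continuing one RK4 step at a time; state shown every 10 steps (Δt=0.2):
t=0.200: state=(-0.850, -0.300)
t=0.400: state=(-0.755, -0.299)
t=0.600: state=(-0.652, -0.297)
t=0.800: state=(-0.537, -0.294)
t=1.000: state=(-0.405, -0.289)
t=1.200: state=(-0.250, -0.283)
t=1.400: state=(-0.065, -0.274)
t=1.600: state=(0.159, -0.263)
t=1.800: state=(0.427, -0.250)
t=2.000: state=(0.738, -0.233)
t=2.200: state=(1.074, -0.212)
t=2.400: state=(1.394, -0.188)
t=2.600: state=(1.655, -0.160)
t=2.800: state=(1.836, -0.130)
t=3.000: state=(1.944, -0.099)
t=3.200: state=(2.002, -0.067)
t=3.400: state=(2.029, -0.034)
t=3.600: state=(2.039, -0.002)
t=3.800: state=(2.039, 0.030)
t=4.000: state=(2.035, 0.061)
t=4.200: state=(2.028, 0.092)
t=4.240: state=(2.026, 0.098)
largest grid value and its neighbours: v(3.680)=2.03999, v(3.700)=2.04005, v(3.720)=2.04004
parabola through these three points peaks at t≈3.708 with v≈2.04005

max v = 2.040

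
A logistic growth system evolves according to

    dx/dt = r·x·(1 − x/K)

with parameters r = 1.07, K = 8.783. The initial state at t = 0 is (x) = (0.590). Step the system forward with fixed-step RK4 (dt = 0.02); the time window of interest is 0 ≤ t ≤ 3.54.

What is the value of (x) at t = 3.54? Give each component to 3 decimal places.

t=0.000: state=(0.590)
step 1 (dt=0.02): k1=(0.589), k2=(0.594), k3=(0.594), k4=(0.600); state += dt/6·(k1+2k2+2k3+k4)
t=0.020: state=(0.602)
t=0.040: state=(0.614)
t=0.060: state=(0.626)
continuing one RK4 step at a time; state shown every 10 steps (Δt=0.2):
t=0.200: state=(0.719)
t=0.400: state=(0.874)
t=0.600: state=(1.057)
t=0.800: state=(1.273)
t=1.000: state=(1.524)
t=1.200: state=(1.813)
t=1.400: state=(2.140)
t=1.600: state=(2.505)
t=1.800: state=(2.905)
t=2.000: state=(3.335)
t=2.200: state=(3.787)
t=2.400: state=(4.253)
t=2.600: state=(4.723)
t=2.800: state=(5.184)
t=3.000: state=(5.629)
t=3.200: state=(6.047)
t=3.400: state=(6.433)
t=3.540: state=(6.682)

(x) = (6.682)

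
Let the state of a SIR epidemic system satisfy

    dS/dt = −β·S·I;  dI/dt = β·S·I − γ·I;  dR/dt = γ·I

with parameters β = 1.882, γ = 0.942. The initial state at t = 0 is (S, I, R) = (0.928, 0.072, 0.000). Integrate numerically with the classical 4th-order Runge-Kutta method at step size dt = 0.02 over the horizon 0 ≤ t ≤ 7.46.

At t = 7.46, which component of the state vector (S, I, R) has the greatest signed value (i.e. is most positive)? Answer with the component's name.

largest component: R

t=0.000: state=(0.928, 0.072, 0.000)
step 1 (dt=0.02): k1=(-0.126, 0.058, 0.068), k2=(-0.127, 0.058, 0.068), k3=(-0.127, 0.058, 0.068), k4=(-0.127, 0.059, 0.069); state += dt/6·(k1+2k2+2k3+k4)
t=0.020: state=(0.925, 0.073, 0.001)
t=0.040: state=(0.923, 0.074, 0.003)
t=0.060: state=(0.920, 0.076, 0.004)
continuing one RK4 step at a time; state shown every 25 steps (Δt=0.5):
t=0.500: state=(0.855, 0.104, 0.041)
t=1.000: state=(0.762, 0.139, 0.099)
t=1.500: state=(0.658, 0.170, 0.172)
t=2.000: state=(0.556, 0.188, 0.257)
t=2.500: state=(0.465, 0.189, 0.346)
t=3.000: state=(0.391, 0.176, 0.432)
t=3.500: state=(0.335, 0.155, 0.511)
t=4.000: state=(0.293, 0.130, 0.578)
t=4.500: state=(0.262, 0.105, 0.633)
t=5.000: state=(0.240, 0.083, 0.677)
t=5.500: state=(0.224, 0.064, 0.712)
t=6.000: state=(0.212, 0.049, 0.738)
t=6.500: state=(0.204, 0.037, 0.759)
t=7.000: state=(0.198, 0.028, 0.774)
t=7.460: state=(0.193, 0.022, 0.785)
compare at T: S=0.193, I=0.022, R=0.785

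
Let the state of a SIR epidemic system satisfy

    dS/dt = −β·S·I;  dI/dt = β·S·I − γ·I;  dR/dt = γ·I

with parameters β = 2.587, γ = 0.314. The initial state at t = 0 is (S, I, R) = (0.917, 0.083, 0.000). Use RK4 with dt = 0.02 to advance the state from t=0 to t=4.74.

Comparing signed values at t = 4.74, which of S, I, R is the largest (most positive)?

largest component: R

t=0.000: state=(0.917, 0.083, 0.000)
step 1 (dt=0.02): k1=(-0.197, 0.171, 0.026), k2=(-0.201, 0.174, 0.027), k3=(-0.201, 0.174, 0.027), k4=(-0.204, 0.177, 0.027); state += dt/6·(k1+2k2+2k3+k4)
t=0.020: state=(0.913, 0.086, 0.001)
t=0.040: state=(0.909, 0.090, 0.001)
t=0.060: state=(0.905, 0.094, 0.002)
continuing one RK4 step at a time; state shown every 10 steps (Δt=0.2):
t=0.200: state=(0.870, 0.124, 0.006)
t=0.400: state=(0.805, 0.179, 0.016)
t=0.600: state=(0.720, 0.250, 0.029)
t=0.800: state=(0.620, 0.333, 0.048)
t=1.000: state=(0.510, 0.419, 0.071)
t=1.200: state=(0.402, 0.498, 0.100)
t=1.400: state=(0.306, 0.561, 0.133)
t=1.600: state=(0.226, 0.604, 0.170)
t=1.800: state=(0.164, 0.627, 0.209)
t=2.000: state=(0.118, 0.633, 0.248)
t=2.200: state=(0.085, 0.627, 0.288)
t=2.400: state=(0.062, 0.611, 0.327)
t=2.600: state=(0.045, 0.590, 0.365)
t=2.800: state=(0.034, 0.565, 0.401)
t=3.000: state=(0.025, 0.539, 0.436)
t=3.200: state=(0.019, 0.512, 0.469)
t=3.400: state=(0.015, 0.485, 0.500)
t=3.600: state=(0.012, 0.459, 0.530)
t=3.800: state=(0.009, 0.433, 0.558)
t=4.000: state=(0.007, 0.409, 0.584)
t=4.200: state=(0.006, 0.385, 0.609)
t=4.400: state=(0.005, 0.363, 0.632)
t=4.600: state=(0.004, 0.341, 0.654)
t=4.740: state=(0.004, 0.327, 0.669)
compare at T: S=0.004, I=0.327, R=0.669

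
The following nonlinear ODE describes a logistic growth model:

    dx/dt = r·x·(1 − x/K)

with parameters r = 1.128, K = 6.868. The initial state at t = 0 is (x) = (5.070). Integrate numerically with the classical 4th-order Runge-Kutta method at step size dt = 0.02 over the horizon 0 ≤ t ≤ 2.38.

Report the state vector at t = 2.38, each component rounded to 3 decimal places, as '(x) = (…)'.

t=0.000: state=(5.070)
step 1 (dt=0.02): k1=(1.497), k2=(1.489), k3=(1.489), k4=(1.481); state += dt/6·(k1+2k2+2k3+k4)
t=0.020: state=(5.100)
t=0.040: state=(5.129)
t=0.060: state=(5.158)
continuing one RK4 step at a time; state shown every 5 steps (Δt=0.1):
t=0.100: state=(5.216)
t=0.200: state=(5.353)
t=0.300: state=(5.482)
t=0.400: state=(5.603)
t=0.500: state=(5.715)
t=0.600: state=(5.819)
t=0.700: state=(5.916)
t=0.800: state=(6.004)
t=0.900: state=(6.086)
t=1.000: state=(6.161)
t=1.100: state=(6.229)
t=1.200: state=(6.292)
t=1.300: state=(6.348)
t=1.400: state=(6.400)
t=1.500: state=(6.447)
t=1.600: state=(6.489)
t=1.700: state=(6.528)
t=1.800: state=(6.562)
t=1.900: state=(6.594)
t=2.000: state=(6.622)
t=2.100: state=(6.647)
t=2.200: state=(6.670)
t=2.300: state=(6.691)
t=2.380: state=(6.706)

(x) = (6.706)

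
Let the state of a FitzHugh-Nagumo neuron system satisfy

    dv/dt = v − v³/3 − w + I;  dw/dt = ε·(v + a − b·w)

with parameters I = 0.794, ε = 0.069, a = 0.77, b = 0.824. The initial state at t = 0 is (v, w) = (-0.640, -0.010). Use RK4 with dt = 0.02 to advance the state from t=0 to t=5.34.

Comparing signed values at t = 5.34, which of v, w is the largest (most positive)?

t=0.000: state=(-0.640, -0.010)
step 1 (dt=0.02): k1=(0.251, 0.010), k2=(0.253, 0.010), k3=(0.253, 0.010), k4=(0.254, 0.010); state += dt/6·(k1+2k2+2k3+k4)
t=0.020: state=(-0.635, -0.010)
t=0.040: state=(-0.630, -0.010)
t=0.060: state=(-0.625, -0.009)
continuing one RK4 step at a time; state shown every 10 steps (Δt=0.2):
t=0.200: state=(-0.587, -0.008)
t=0.400: state=(-0.527, -0.005)
t=0.600: state=(-0.458, -0.001)
t=0.800: state=(-0.378, 0.004)
t=1.000: state=(-0.285, 0.010)
t=1.200: state=(-0.174, 0.017)
t=1.400: state=(-0.041, 0.026)
t=1.600: state=(0.119, 0.037)
t=1.800: state=(0.310, 0.050)
t=2.000: state=(0.536, 0.066)
t=2.200: state=(0.793, 0.085)
t=2.400: state=(1.064, 0.107)
t=2.600: state=(1.322, 0.133)
t=2.800: state=(1.540, 0.161)
t=3.000: state=(1.702, 0.193)
t=3.200: state=(1.808, 0.225)
t=3.400: state=(1.870, 0.258)
t=3.600: state=(1.902, 0.292)
t=3.800: state=(1.917, 0.325)
t=4.000: state=(1.920, 0.359)
t=4.200: state=(1.916, 0.391)
t=4.400: state=(1.910, 0.424)
t=4.600: state=(1.900, 0.456)
t=4.800: state=(1.890, 0.487)
t=5.000: state=(1.879, 0.518)
t=5.200: state=(1.868, 0.548)
t=5.340: state=(1.859, 0.569)
compare at T: v=1.859, w=0.569

largest component: v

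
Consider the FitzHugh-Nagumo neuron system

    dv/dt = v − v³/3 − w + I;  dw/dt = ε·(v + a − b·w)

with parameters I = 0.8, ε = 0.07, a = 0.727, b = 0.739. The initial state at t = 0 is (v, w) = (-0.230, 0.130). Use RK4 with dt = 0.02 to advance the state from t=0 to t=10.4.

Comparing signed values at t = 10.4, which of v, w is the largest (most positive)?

largest component: v

t=0.000: state=(-0.230, 0.130)
step 1 (dt=0.02): k1=(0.444, 0.028), k2=(0.448, 0.028), k3=(0.448, 0.028), k4=(0.452, 0.029); state += dt/6·(k1+2k2+2k3+k4)
t=0.020: state=(-0.221, 0.131)
t=0.040: state=(-0.212, 0.131)
t=0.060: state=(-0.203, 0.132)
continuing one RK4 step at a time; state shown every 25 steps (Δt=0.5):
t=0.500: state=(0.051, 0.148)
t=1.000: state=(0.493, 0.179)
t=1.500: state=(1.093, 0.226)
t=2.000: state=(1.605, 0.293)
t=2.500: state=(1.829, 0.371)
t=3.000: state=(1.879, 0.451)
t=3.500: state=(1.870, 0.529)
t=4.000: state=(1.846, 0.605)
t=4.500: state=(1.817, 0.678)
t=5.000: state=(1.786, 0.748)
t=5.500: state=(1.755, 0.815)
t=6.000: state=(1.724, 0.880)
t=6.500: state=(1.692, 0.941)
t=7.000: state=(1.660, 1.000)
t=7.500: state=(1.627, 1.057)
t=8.000: state=(1.594, 1.110)
t=8.500: state=(1.560, 1.162)
t=9.000: state=(1.526, 1.211)
t=9.500: state=(1.491, 1.257)
t=10.000: state=(1.455, 1.301)
t=10.400: state=(1.426, 1.334)
compare at T: v=1.426, w=1.334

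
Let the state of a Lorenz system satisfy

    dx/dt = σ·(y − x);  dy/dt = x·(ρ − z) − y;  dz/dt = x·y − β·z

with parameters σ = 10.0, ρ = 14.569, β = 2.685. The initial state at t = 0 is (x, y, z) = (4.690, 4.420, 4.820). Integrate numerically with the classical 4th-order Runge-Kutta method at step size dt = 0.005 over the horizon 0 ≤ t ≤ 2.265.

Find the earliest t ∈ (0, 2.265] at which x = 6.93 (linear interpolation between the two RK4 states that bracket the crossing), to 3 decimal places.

t = 0.136

t=0.000: state=(4.690, 4.420, 4.820)
step 1 (dt=0.005): k1=(-2.700, 41.303, 7.788), k2=(-1.600, 41.043, 8.190), k3=(-1.634, 41.065, 8.196), k4=(-0.565, 40.826, 8.603); state += dt/6·(k1+2k2+2k3+k4)
t=0.005: state=(4.682, 4.625, 4.861)
t=0.010: state=(4.684, 4.828, 4.906)
t=0.015: state=(4.696, 5.030, 4.955)
continuing one RK4 step at a time; state shown every 20 steps (Δt=0.1):
t=0.100: state=(5.983, 8.381, 6.659)
t=0.135: state=(6.900, 9.697, 8.013)
next step: t=0.140: state=(7.041, 9.872, 8.245) — x has crossed 6.93
linear interpolation between t=0.135 (6.89977) and t=0.140 (7.04052) → t≈0.136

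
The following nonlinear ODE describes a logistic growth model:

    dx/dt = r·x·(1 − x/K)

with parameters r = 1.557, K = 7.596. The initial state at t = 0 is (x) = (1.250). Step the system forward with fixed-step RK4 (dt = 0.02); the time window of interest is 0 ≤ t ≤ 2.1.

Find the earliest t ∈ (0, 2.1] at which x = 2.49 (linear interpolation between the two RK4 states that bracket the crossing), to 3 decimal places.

t = 0.582

t=0.000: state=(1.250)
step 1 (dt=0.02): k1=(1.626), k2=(1.643), k3=(1.643), k4=(1.660); state += dt/6·(k1+2k2+2k3+k4)
t=0.020: state=(1.283)
t=0.040: state=(1.316)
t=0.060: state=(1.351)
continuing one RK4 step at a time; state shown every 5 steps (Δt=0.1):
t=0.100: state=(1.421)
t=0.200: state=(1.610)
t=0.300: state=(1.816)
t=0.400: state=(2.040)
t=0.500: state=(2.281)
t=0.580: state=(2.484)
next step: t=0.600: state=(2.537) — x has crossed 2.49
linear interpolation between t=0.580 (2.48417) and t=0.600 (2.53650) → t≈0.582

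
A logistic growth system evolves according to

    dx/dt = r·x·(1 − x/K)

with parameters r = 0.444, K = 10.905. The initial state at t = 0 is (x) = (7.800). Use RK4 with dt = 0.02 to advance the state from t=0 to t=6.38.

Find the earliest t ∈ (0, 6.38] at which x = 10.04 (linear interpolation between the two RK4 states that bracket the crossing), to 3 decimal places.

t = 3.447

t=0.000: state=(7.800)
step 1 (dt=0.02): k1=(0.986), k2=(0.984), k3=(0.984), k4=(0.982); state += dt/6·(k1+2k2+2k3+k4)
t=0.020: state=(7.820)
t=0.040: state=(7.839)
t=0.060: state=(7.859)
continuing one RK4 step at a time; state shown every 25 steps (Δt=0.5):
t=0.500: state=(8.269)
t=1.000: state=(8.687)
t=1.500: state=(9.053)
t=2.000: state=(9.370)
t=2.500: state=(9.640)
t=3.000: state=(9.868)
t=3.440: state=(10.038)
next step: t=3.460: state=(10.045) — x has crossed 10.04
linear interpolation between t=3.440 (10.03750) and t=3.460 (10.04457) → t≈3.447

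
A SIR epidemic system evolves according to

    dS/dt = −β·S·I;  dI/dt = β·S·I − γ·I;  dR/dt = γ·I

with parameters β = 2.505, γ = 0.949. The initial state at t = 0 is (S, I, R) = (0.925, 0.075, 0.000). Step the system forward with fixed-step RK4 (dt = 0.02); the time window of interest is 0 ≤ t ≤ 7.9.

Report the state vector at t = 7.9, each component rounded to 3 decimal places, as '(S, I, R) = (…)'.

t=0.000: state=(0.925, 0.075, 0.000)
step 1 (dt=0.02): k1=(-0.174, 0.103, 0.071), k2=(-0.176, 0.104, 0.072), k3=(-0.176, 0.104, 0.072), k4=(-0.178, 0.105, 0.073); state += dt/6·(k1+2k2+2k3+k4)
t=0.020: state=(0.921, 0.077, 0.001)
t=0.040: state=(0.918, 0.079, 0.003)
t=0.060: state=(0.914, 0.081, 0.004)
continuing one RK4 step at a time; state shown every 25 steps (Δt=0.5):
t=0.500: state=(0.811, 0.139, 0.050)
t=1.000: state=(0.649, 0.217, 0.134)
t=1.500: state=(0.476, 0.272, 0.252)
t=2.000: state=(0.335, 0.280, 0.385)
t=2.500: state=(0.240, 0.249, 0.512)
t=3.000: state=(0.181, 0.201, 0.619)
t=3.500: state=(0.145, 0.153, 0.702)
t=4.000: state=(0.123, 0.112, 0.765)
t=4.500: state=(0.109, 0.081, 0.810)
t=5.000: state=(0.100, 0.057, 0.843)
t=5.500: state=(0.094, 0.040, 0.866)
t=6.000: state=(0.090, 0.028, 0.882)
t=6.500: state=(0.088, 0.020, 0.893)
t=7.000: state=(0.086, 0.014, 0.901)
t=7.500: state=(0.085, 0.009, 0.906)
t=7.900: state=(0.084, 0.007, 0.909)

(S, I, R) = (0.084, 0.007, 0.909)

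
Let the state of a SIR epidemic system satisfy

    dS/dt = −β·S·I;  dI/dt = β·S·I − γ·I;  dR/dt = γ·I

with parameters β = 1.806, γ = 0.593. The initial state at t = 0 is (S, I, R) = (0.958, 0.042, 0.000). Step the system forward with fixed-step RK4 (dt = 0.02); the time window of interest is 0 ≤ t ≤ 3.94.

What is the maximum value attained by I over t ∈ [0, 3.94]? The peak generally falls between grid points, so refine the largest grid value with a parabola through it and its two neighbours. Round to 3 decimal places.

max I = 0.320

t=0.000: state=(0.958, 0.042, 0.000)
step 1 (dt=0.02): k1=(-0.073, 0.048, 0.025), k2=(-0.073, 0.048, 0.025), k3=(-0.073, 0.048, 0.025), k4=(-0.074, 0.049, 0.025); state += dt/6·(k1+2k2+2k3+k4)
t=0.020: state=(0.957, 0.043, 0.001)
t=0.040: state=(0.955, 0.044, 0.001)
t=0.060: state=(0.953, 0.045, 0.002)
continuing one RK4 step at a time; state shown every 10 steps (Δt=0.2):
t=0.200: state=(0.942, 0.053, 0.006)
t=0.400: state=(0.922, 0.065, 0.013)
t=0.600: state=(0.898, 0.081, 0.021)
t=0.800: state=(0.870, 0.099, 0.032)
t=1.000: state=(0.836, 0.119, 0.045)
t=1.200: state=(0.798, 0.142, 0.060)
t=1.400: state=(0.754, 0.167, 0.079)
t=1.600: state=(0.707, 0.193, 0.100)
t=1.800: state=(0.656, 0.220, 0.124)
t=2.000: state=(0.603, 0.245, 0.152)
t=2.200: state=(0.550, 0.268, 0.182)
t=2.400: state=(0.497, 0.287, 0.215)
t=2.600: state=(0.447, 0.303, 0.250)
t=2.800: state=(0.400, 0.313, 0.287)
t=3.000: state=(0.357, 0.319, 0.325)
t=3.200: state=(0.318, 0.320, 0.362)
t=3.400: state=(0.283, 0.317, 0.400)
t=3.600: state=(0.253, 0.310, 0.437)
t=3.800: state=(0.226, 0.300, 0.474)
t=3.940: state=(0.210, 0.292, 0.498)
largest grid value and its neighbours: I(3.120)=0.32004, I(3.140)=0.32006, I(3.160)=0.32005
parabola through these three points peaks at t≈3.143 with I≈0.32006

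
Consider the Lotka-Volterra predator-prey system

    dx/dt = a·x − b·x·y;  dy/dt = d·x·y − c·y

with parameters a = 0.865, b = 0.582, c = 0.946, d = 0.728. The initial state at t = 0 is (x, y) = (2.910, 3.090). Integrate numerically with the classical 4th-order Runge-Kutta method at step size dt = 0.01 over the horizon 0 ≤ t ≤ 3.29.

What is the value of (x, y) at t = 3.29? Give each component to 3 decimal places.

t=0.000: state=(2.910, 3.090)
step 1 (dt=0.01): k1=(-2.716, 3.623), k2=(-2.734, 3.613), k3=(-2.734, 3.613), k4=(-2.751, 3.603); state += dt/6·(k1+2k2+2k3+k4)
t=0.010: state=(2.883, 3.126)
t=0.020: state=(2.855, 3.162)
t=0.030: state=(2.827, 3.198)
continuing one RK4 step at a time; state shown every 20 steps (Δt=0.2):
t=0.200: state=(2.320, 3.745)
t=0.400: state=(1.736, 4.161)
t=0.600: state=(1.260, 4.276)
t=0.800: state=(0.916, 4.140)
t=1.000: state=(0.683, 3.845)
t=1.200: state=(0.530, 3.473)
t=1.400: state=(0.431, 3.081)
t=1.600: state=(0.366, 2.701)
t=1.800: state=(0.324, 2.350)
t=2.000: state=(0.299, 2.035)
t=2.200: state=(0.285, 1.757)
t=2.400: state=(0.280, 1.515)
t=2.600: state=(0.283, 1.306)
t=2.800: state=(0.292, 1.127)
t=3.000: state=(0.307, 0.974)
t=3.200: state=(0.328, 0.844)
t=3.290: state=(0.340, 0.793)

(x, y) = (0.340, 0.793)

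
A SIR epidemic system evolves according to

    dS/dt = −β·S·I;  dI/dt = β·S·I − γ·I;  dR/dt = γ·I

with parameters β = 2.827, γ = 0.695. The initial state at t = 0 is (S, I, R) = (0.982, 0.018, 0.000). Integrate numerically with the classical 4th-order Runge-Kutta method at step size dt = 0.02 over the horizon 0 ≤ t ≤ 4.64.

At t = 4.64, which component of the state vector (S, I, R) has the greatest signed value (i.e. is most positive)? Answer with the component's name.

largest component: R

t=0.000: state=(0.982, 0.018, 0.000)
step 1 (dt=0.02): k1=(-0.050, 0.037, 0.013), k2=(-0.051, 0.038, 0.013), k3=(-0.051, 0.038, 0.013), k4=(-0.052, 0.039, 0.013); state += dt/6·(k1+2k2+2k3+k4)
t=0.020: state=(0.981, 0.019, 0.000)
t=0.040: state=(0.980, 0.020, 0.001)
t=0.060: state=(0.979, 0.020, 0.001)
continuing one RK4 step at a time; state shown every 10 steps (Δt=0.2):
t=0.200: state=(0.970, 0.027, 0.003)
t=0.400: state=(0.951, 0.041, 0.008)
t=0.600: state=(0.925, 0.060, 0.015)
t=0.800: state=(0.887, 0.088, 0.025)
t=1.000: state=(0.836, 0.124, 0.040)
t=1.200: state=(0.770, 0.170, 0.060)
t=1.400: state=(0.689, 0.224, 0.087)
t=1.600: state=(0.597, 0.281, 0.122)
t=1.800: state=(0.502, 0.333, 0.165)
t=2.000: state=(0.410, 0.375, 0.214)
t=2.200: state=(0.329, 0.402, 0.269)
t=2.400: state=(0.261, 0.413, 0.326)
t=2.600: state=(0.207, 0.410, 0.383)
t=2.800: state=(0.165, 0.396, 0.439)
t=3.000: state=(0.132, 0.375, 0.493)
t=3.200: state=(0.108, 0.349, 0.543)
t=3.400: state=(0.089, 0.321, 0.590)
t=3.600: state=(0.075, 0.293, 0.632)
t=3.800: state=(0.064, 0.265, 0.671)
t=4.000: state=(0.056, 0.238, 0.706)
t=4.200: state=(0.049, 0.214, 0.737)
t=4.400: state=(0.044, 0.191, 0.766)
t=4.600: state=(0.039, 0.170, 0.791)
t=4.640: state=(0.039, 0.166, 0.795)
compare at T: S=0.039, I=0.166, R=0.795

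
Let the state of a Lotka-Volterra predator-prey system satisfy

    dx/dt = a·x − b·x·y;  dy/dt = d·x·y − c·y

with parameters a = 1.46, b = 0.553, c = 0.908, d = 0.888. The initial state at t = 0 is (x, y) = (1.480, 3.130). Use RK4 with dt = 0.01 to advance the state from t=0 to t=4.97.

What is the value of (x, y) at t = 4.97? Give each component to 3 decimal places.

t=0.000: state=(1.480, 3.130)
step 1 (dt=0.01): k1=(-0.401, 1.272), k2=(-0.406, 1.269), k3=(-0.406, 1.268), k4=(-0.410, 1.265); state += dt/6·(k1+2k2+2k3+k4)
t=0.010: state=(1.476, 3.143)
t=0.020: state=(1.472, 3.155)
t=0.030: state=(1.468, 3.168)
continuing one RK4 step at a time; state shown every 20 steps (Δt=0.2):
t=0.200: state=(1.383, 3.367)
t=0.400: state=(1.263, 3.553)
t=0.600: state=(1.133, 3.665)
t=0.800: state=(1.009, 3.697)
t=1.000: state=(0.900, 3.651)
t=1.200: state=(0.809, 3.543)
t=1.400: state=(0.738, 3.389)
t=1.600: state=(0.686, 3.206)
t=1.800: state=(0.652, 3.010)
t=2.000: state=(0.632, 2.813)
t=2.200: state=(0.627, 2.623)
t=2.400: state=(0.634, 2.446)
t=2.600: state=(0.654, 2.287)
t=2.800: state=(0.686, 2.148)
t=3.000: state=(0.729, 2.030)
t=3.200: state=(0.784, 1.936)
t=3.400: state=(0.851, 1.867)
t=3.600: state=(0.929, 1.823)
t=3.800: state=(1.018, 1.807)
t=4.000: state=(1.116, 1.821)
t=4.200: state=(1.219, 1.869)
t=4.400: state=(1.322, 1.953)
t=4.600: state=(1.417, 2.077)
t=4.800: state=(1.495, 2.245)
t=4.970: state=(1.539, 2.419)

(x, y) = (1.539, 2.419)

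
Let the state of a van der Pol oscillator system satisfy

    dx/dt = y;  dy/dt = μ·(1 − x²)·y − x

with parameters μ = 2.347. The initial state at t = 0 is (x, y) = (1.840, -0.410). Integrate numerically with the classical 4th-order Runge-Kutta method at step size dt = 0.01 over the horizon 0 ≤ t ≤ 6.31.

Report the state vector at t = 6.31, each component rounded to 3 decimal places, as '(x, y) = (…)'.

(x, y) = (-0.232, 2.254)

t=0.000: state=(1.840, -0.410)
step 1 (dt=0.01): k1=(-0.410, 0.456), k2=(-0.408, 0.438), k3=(-0.408, 0.438), k4=(-0.406, 0.421); state += dt/6·(k1+2k2+2k3+k4)
t=0.010: state=(1.836, -0.406)
t=0.020: state=(1.832, -0.402)
t=0.030: state=(1.828, -0.398)
continuing one RK4 step at a time; state shown every 25 steps (Δt=0.25):
t=0.250: state=(1.745, -0.366)
t=0.500: state=(1.653, -0.380)
t=0.750: state=(1.554, -0.416)
t=1.000: state=(1.443, -0.468)
t=1.250: state=(1.317, -0.546)
t=1.500: state=(1.167, -0.665)
t=1.750: state=(0.978, -0.866)
t=2.000: state=(0.720, -1.246)
t=2.250: state=(0.321, -2.051)
t=2.500: state=(-0.374, -3.616)
t=2.750: state=(-1.384, -3.736)
t=3.000: state=(-1.950, -0.906)
t=3.250: state=(-2.020, 0.079)
t=3.500: state=(-1.973, 0.250)
t=3.750: state=(-1.904, 0.291)
t=4.000: state=(-1.829, 0.315)
t=4.250: state=(-1.747, 0.340)
t=4.500: state=(-1.658, 0.371)
t=4.750: state=(-1.561, 0.410)
t=5.000: state=(-1.452, 0.463)
t=5.250: state=(-1.327, 0.538)
t=5.500: state=(-1.180, 0.653)
t=5.750: state=(-0.994, 0.846)
t=6.000: state=(-0.743, 1.207)
t=6.250: state=(-0.359, 1.966)
t=6.310: state=(-0.232, 2.254)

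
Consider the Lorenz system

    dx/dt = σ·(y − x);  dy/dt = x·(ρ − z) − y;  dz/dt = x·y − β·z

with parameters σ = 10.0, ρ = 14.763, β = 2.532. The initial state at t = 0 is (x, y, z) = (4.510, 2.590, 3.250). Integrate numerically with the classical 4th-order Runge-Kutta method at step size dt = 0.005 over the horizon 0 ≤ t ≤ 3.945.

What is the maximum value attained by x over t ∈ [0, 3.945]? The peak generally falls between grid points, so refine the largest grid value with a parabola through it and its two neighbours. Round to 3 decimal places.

t=0.000: state=(4.510, 2.590, 3.250)
step 1 (dt=0.005): k1=(-19.200, 49.334, 3.452), k2=(-17.487, 48.619, 3.856), k3=(-17.547, 48.666, 3.857), k4=(-15.889, 47.995, 4.252); state += dt/6·(k1+2k2+2k3+k4)
t=0.005: state=(4.422, 2.833, 3.269)
t=0.010: state=(4.351, 3.070, 3.292)
t=0.015: state=(4.294, 3.302, 3.319)
continuing one RK4 step at a time; state shown every 40 steps (Δt=0.2):
t=0.200: state=(7.848, 11.297, 8.742)
t=0.400: state=(9.251, 5.645, 21.330)
t=0.600: state=(2.298, 0.483, 14.638)
t=0.800: state=(1.024, 1.094, 8.967)
t=1.000: state=(1.929, 2.816, 5.831)
t=1.200: state=(5.225, 7.804, 6.503)
t=1.400: state=(10.011, 10.311, 17.566)
t=1.600: state=(4.941, 1.895, 17.536)
t=1.800: state=(1.921, 1.627, 11.218)
t=2.000: state=(2.595, 3.501, 7.594)
t=2.200: state=(5.811, 8.131, 8.481)
t=2.400: state=(9.225, 8.907, 17.516)
t=2.600: state=(4.925, 2.616, 16.579)
t=2.800: state=(2.723, 2.644, 11.226)
t=3.000: state=(3.906, 5.131, 8.685)
t=3.200: state=(7.324, 9.113, 11.969)
t=3.400: state=(7.773, 6.121, 17.830)
t=3.600: state=(4.164, 3.011, 14.398)
t=3.800: state=(3.623, 4.095, 10.595)
t=3.945: state=(4.920, 6.199, 9.992)
largest grid value and its neighbours: x(0.320)=10.74553, x(0.325)=10.74845, x(0.330)=10.73785
parabola through these three points peaks at t≈0.324 with x≈10.74899

max x = 10.749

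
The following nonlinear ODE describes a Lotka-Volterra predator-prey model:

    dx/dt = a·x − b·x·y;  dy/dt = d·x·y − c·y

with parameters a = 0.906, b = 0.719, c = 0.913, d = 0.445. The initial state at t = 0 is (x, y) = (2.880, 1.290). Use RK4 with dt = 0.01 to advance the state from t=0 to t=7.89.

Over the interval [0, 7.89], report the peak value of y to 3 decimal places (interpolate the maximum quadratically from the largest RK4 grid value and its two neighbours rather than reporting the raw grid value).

max y = 1.772

t=0.000: state=(2.880, 1.290)
step 1 (dt=0.01): k1=(-0.062, 0.475), k2=(-0.067, 0.476), k3=(-0.067, 0.476), k4=(-0.072, 0.477); state += dt/6·(k1+2k2+2k3+k4)
t=0.010: state=(2.879, 1.295)
t=0.020: state=(2.879, 1.300)
t=0.030: state=(2.878, 1.304)
continuing one RK4 step at a time; state shown every 50 steps (Δt=0.5):
t=0.500: state=(2.727, 1.532)
t=1.000: state=(2.385, 1.718)
t=1.500: state=(1.995, 1.770)
t=2.000: state=(1.680, 1.685)
t=2.500: state=(1.485, 1.514)
t=3.000: state=(1.403, 1.320)
t=3.500: state=(1.419, 1.143)
t=4.000: state=(1.520, 1.003)
t=4.500: state=(1.698, 0.907)
t=5.000: state=(1.947, 0.861)
t=5.500: state=(2.248, 0.869)
t=6.000: state=(2.559, 0.941)
t=6.500: state=(2.803, 1.084)
t=7.000: state=(2.879, 1.298)
t=7.500: state=(2.719, 1.539)
t=7.890: state=(2.457, 1.691)
largest grid value and its neighbours: y(1.410)=1.77215, y(1.420)=1.77220, y(1.430)=1.77219
parabola through these three points peaks at t≈1.424 with y≈1.77220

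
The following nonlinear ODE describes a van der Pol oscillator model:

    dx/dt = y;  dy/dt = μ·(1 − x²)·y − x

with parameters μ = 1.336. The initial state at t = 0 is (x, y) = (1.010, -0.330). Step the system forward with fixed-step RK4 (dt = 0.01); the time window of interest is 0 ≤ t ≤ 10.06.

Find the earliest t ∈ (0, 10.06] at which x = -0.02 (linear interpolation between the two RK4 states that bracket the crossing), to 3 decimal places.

t = 1.054

t=0.000: state=(1.010, -0.330)
step 1 (dt=0.01): k1=(-0.330, -1.001), k2=(-0.335, -1.001), k3=(-0.335, -1.001), k4=(-0.340, -1.001); state += dt/6·(k1+2k2+2k3+k4)
t=0.010: state=(1.007, -0.340)
t=0.020: state=(1.003, -0.350)
t=0.030: state=(1.000, -0.360)
continuing one RK4 step at a time; state shown every 50 steps (Δt=0.5):
t=0.500: state=(0.716, -0.870)
t=1.000: state=(0.079, -1.775)
t=1.050: state=(-0.012, -1.899)
next step: t=1.060: state=(-0.032, -1.924) — x has crossed -0.02
linear interpolation between t=1.050 (-0.01246) and t=1.060 (-0.03158) → t≈1.054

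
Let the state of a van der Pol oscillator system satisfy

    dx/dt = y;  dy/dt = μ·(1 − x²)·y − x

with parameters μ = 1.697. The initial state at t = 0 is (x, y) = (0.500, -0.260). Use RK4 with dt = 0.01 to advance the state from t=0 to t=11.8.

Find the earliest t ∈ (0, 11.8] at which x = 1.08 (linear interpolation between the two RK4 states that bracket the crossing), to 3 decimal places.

t = 4.387

t=0.000: state=(0.500, -0.260)
step 1 (dt=0.01): k1=(-0.260, -0.831), k2=(-0.264, -0.835), k3=(-0.264, -0.836), k4=(-0.268, -0.840); state += dt/6·(k1+2k2+2k3+k4)
t=0.010: state=(0.497, -0.268)
t=0.020: state=(0.495, -0.277)
t=0.030: state=(0.492, -0.285)
continuing one RK4 step at a time; state shown every 50 steps (Δt=0.5):
t=0.500: state=(0.242, -0.832)
t=1.000: state=(-0.419, -1.882)
t=1.500: state=(-1.422, -1.533)
t=2.000: state=(-1.726, 0.056)
t=2.500: state=(-1.578, 0.453)
t=3.000: state=(-1.299, 0.668)
t=3.500: state=(-0.879, 1.078)
t=4.000: state=(-0.092, 2.297)
t=4.380: state=(1.056, 3.411)
next step: t=4.390: state=(1.090, 3.391) — x has crossed 1.08
linear interpolation between t=4.380 (1.05560) and t=4.390 (1.08961) → t≈4.387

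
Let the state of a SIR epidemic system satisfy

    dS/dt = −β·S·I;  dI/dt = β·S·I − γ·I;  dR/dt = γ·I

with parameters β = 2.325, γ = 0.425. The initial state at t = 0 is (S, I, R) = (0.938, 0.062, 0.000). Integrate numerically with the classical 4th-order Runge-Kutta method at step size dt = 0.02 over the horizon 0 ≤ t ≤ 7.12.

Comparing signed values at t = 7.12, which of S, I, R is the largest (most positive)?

largest component: R

t=0.000: state=(0.938, 0.062, 0.000)
step 1 (dt=0.02): k1=(-0.135, 0.109, 0.026), k2=(-0.137, 0.111, 0.027), k3=(-0.137, 0.111, 0.027), k4=(-0.140, 0.112, 0.027); state += dt/6·(k1+2k2+2k3+k4)
t=0.020: state=(0.935, 0.064, 0.001)
t=0.040: state=(0.932, 0.066, 0.001)
t=0.060: state=(0.929, 0.069, 0.002)
continuing one RK4 step at a time; state shown every 25 steps (Δt=0.5):
t=0.500: state=(0.838, 0.142, 0.021)
t=1.000: state=(0.660, 0.276, 0.064)
t=1.500: state=(0.439, 0.422, 0.139)
t=2.000: state=(0.254, 0.507, 0.239)
t=2.500: state=(0.139, 0.512, 0.349)
t=3.000: state=(0.079, 0.468, 0.453)
t=3.500: state=(0.047, 0.406, 0.546)
t=4.000: state=(0.031, 0.343, 0.626)
t=4.500: state=(0.021, 0.286, 0.693)
t=5.000: state=(0.016, 0.236, 0.748)
t=5.500: state=(0.012, 0.194, 0.794)
t=6.000: state=(0.010, 0.159, 0.831)
t=6.500: state=(0.008, 0.130, 0.862)
t=7.000: state=(0.007, 0.106, 0.887)
t=7.120: state=(0.007, 0.101, 0.892)
compare at T: S=0.007, I=0.101, R=0.892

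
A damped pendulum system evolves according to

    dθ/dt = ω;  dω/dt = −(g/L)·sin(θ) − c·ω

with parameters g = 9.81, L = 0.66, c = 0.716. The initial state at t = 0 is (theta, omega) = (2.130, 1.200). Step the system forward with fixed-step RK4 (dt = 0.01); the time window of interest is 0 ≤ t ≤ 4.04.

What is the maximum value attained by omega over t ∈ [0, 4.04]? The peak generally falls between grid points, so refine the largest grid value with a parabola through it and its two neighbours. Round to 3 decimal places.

max omega = 4.266

t=0.000: state=(2.130, 1.200)
step 1 (dt=0.01): k1=(1.200, -13.459), k2=(1.133, -13.363), k3=(1.133, -13.366), k4=(1.066, -13.273); state += dt/6·(k1+2k2+2k3+k4)
t=0.010: state=(2.141, 1.066)
t=0.020: state=(2.151, 0.935)
t=0.030: state=(2.160, 0.804)
continuing one RK4 step at a time; state shown every 20 steps (Δt=0.2):
t=0.200: state=(2.119, -1.255)
t=0.400: state=(1.628, -3.674)
t=0.600: state=(0.674, -5.640)
t=0.800: state=(-0.455, -5.115)
t=1.000: state=(-1.217, -2.328)
t=1.200: state=(-1.376, 0.681)
t=1.400: state=(-0.978, 3.167)
t=1.600: state=(-0.201, 4.266)
t=1.800: state=(0.573, 3.120)
t=2.000: state=(0.963, 0.705)
t=2.200: state=(0.861, -1.640)
t=2.400: state=(0.369, -3.042)
t=2.600: state=(-0.242, -2.777)
t=2.800: state=(-0.648, -1.142)
t=3.000: state=(-0.680, 0.788)
t=3.200: state=(-0.374, 2.114)
t=3.400: state=(0.083, 2.220)
t=3.600: state=(0.435, 1.160)
t=3.800: state=(0.518, -0.328)
t=4.000: state=(0.328, -1.461)
t=4.040: state=(0.267, -1.592)
largest grid value and its neighbours: omega(1.590)=4.26353, omega(1.600)=4.26570, omega(1.610)=4.26167
parabola through these three points peaks at t≈1.599 with omega≈4.26577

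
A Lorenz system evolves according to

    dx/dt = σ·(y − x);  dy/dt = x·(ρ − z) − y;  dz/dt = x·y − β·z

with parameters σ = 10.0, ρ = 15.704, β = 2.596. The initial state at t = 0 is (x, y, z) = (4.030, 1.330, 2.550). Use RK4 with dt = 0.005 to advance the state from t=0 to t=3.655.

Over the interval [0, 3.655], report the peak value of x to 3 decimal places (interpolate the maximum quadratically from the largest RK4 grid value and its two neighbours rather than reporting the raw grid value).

t=0.000: state=(4.030, 1.330, 2.550)
step 1 (dt=0.005): k1=(-27.000, 51.681, -1.260), k2=(-25.033, 50.676, -0.830), k3=(-25.107, 50.739, -0.835), k4=(-23.208, 49.792, -0.425); state += dt/6·(k1+2k2+2k3+k4)
t=0.005: state=(3.905, 1.584, 2.546)
t=0.010: state=(3.797, 1.828, 2.546)
t=0.015: state=(3.707, 2.065, 2.549)
continuing one RK4 step at a time; state shown every 40 steps (Δt=0.2):
t=0.200: state=(6.848, 10.712, 6.360)
t=0.400: state=(10.984, 7.834, 23.295)
t=0.600: state=(2.313, -0.262, 16.368)
t=0.800: state=(0.274, 0.085, 9.718)
t=1.000: state=(0.284, 0.413, 5.791)
t=1.200: state=(0.870, 1.413, 3.524)
t=1.400: state=(3.209, 5.339, 3.131)
t=1.600: state=(10.163, 13.872, 13.288)
t=1.800: state=(7.123, 1.865, 21.908)
t=2.000: state=(0.920, -0.120, 13.196)
t=2.200: state=(0.252, 0.266, 7.855)
t=2.400: state=(0.553, 0.860, 4.707)
t=2.600: state=(1.876, 3.091, 3.158)
t=2.800: state=(6.730, 10.609, 6.539)
t=3.000: state=(10.936, 7.994, 23.049)
t=3.200: state=(2.470, -0.115, 16.429)
t=3.400: state=(0.433, 0.278, 9.774)
t=3.600: state=(0.620, 0.916, 5.859)
t=3.655: state=(0.820, 1.259, 5.120)
largest grid value and its neighbours: x(0.350)=11.72114, x(0.355)=11.72663, x(0.360)=11.71440
parabola through these three points peaks at t≈0.354 with x≈11.72695

max x = 11.727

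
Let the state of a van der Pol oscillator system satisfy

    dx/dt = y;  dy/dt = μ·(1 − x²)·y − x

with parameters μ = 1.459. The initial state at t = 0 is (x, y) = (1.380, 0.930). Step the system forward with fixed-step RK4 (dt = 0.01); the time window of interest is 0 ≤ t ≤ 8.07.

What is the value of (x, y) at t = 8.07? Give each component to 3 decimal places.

t=0.000: state=(1.380, 0.930)
step 1 (dt=0.01): k1=(0.930, -2.607), k2=(0.917, -2.612), k3=(0.917, -2.611), k4=(0.904, -2.615); state += dt/6·(k1+2k2+2k3+k4)
t=0.010: state=(1.389, 0.904)
t=0.020: state=(1.398, 0.878)
t=0.030: state=(1.407, 0.851)
continuing one RK4 step at a time; state shown every 50 steps (Δt=0.5):
t=0.500: state=(1.553, -0.116)
t=1.000: state=(1.372, -0.555)
t=1.500: state=(1.007, -0.931)
t=2.000: state=(0.370, -1.749)
t=2.500: state=(-0.882, -3.121)
t=3.000: state=(-1.940, -0.685)
t=3.500: state=(-1.946, 0.330)
t=4.000: state=(-1.731, 0.505)
t=4.500: state=(-1.443, 0.660)
t=5.000: state=(-1.047, 0.964)
t=5.500: state=(-0.400, 1.759)
t=6.000: state=(0.862, 3.175)
t=6.500: state=(1.949, 0.710)
t=7.000: state=(1.959, -0.327)
t=7.500: state=(1.746, -0.499)
t=8.000: state=(1.461, -0.649)
t=8.070: state=(1.415, -0.678)

(x, y) = (1.415, -0.678)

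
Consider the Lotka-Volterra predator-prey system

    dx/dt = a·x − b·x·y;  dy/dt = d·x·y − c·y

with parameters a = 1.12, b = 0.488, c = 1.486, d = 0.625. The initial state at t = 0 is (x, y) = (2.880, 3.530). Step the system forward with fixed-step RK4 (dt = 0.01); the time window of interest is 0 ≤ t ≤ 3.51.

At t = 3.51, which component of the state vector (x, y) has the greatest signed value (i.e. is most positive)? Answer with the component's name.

t=0.000: state=(2.880, 3.530)
step 1 (dt=0.01): k1=(-1.736, 1.108), k2=(-1.738, 1.091), k3=(-1.738, 1.091), k4=(-1.740, 1.073); state += dt/6·(k1+2k2+2k3+k4)
t=0.010: state=(2.863, 3.541)
t=0.020: state=(2.845, 3.551)
t=0.030: state=(2.828, 3.562)
continuing one RK4 step at a time; state shown every 20 steps (Δt=0.2):
t=0.200: state=(2.532, 3.678)
t=0.400: state=(2.210, 3.673)
t=0.600: state=(1.943, 3.535)
t=0.800: state=(1.740, 3.303)
t=1.000: state=(1.598, 3.022)
t=1.200: state=(1.511, 2.725)
t=1.400: state=(1.469, 2.438)
t=1.600: state=(1.468, 2.175)
t=1.800: state=(1.503, 1.945)
t=2.000: state=(1.570, 1.750)
t=2.200: state=(1.669, 1.591)
t=2.400: state=(1.799, 1.468)
t=2.600: state=(1.960, 1.379)
t=2.800: state=(2.149, 1.324)
t=3.000: state=(2.366, 1.304)
t=3.200: state=(2.605, 1.321)
t=3.400: state=(2.857, 1.381)
t=3.510: state=(2.997, 1.434)
compare at T: x=2.997, y=1.434

largest component: x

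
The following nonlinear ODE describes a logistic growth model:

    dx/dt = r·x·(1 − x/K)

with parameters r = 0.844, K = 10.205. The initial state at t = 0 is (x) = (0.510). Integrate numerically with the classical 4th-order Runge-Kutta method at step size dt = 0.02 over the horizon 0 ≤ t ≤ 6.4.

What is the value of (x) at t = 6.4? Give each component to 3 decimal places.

(x) = (9.399)

t=0.000: state=(0.510)
step 1 (dt=0.02): k1=(0.409), k2=(0.412), k3=(0.412), k4=(0.415); state += dt/6·(k1+2k2+2k3+k4)
t=0.020: state=(0.518)
t=0.040: state=(0.527)
t=0.060: state=(0.535)
continuing one RK4 step at a time; state shown every 25 steps (Δt=0.5):
t=0.500: state=(0.758)
t=1.000: state=(1.112)
t=1.500: state=(1.605)
t=2.000: state=(2.260)
t=2.500: state=(3.088)
t=3.000: state=(4.064)
t=3.500: state=(5.126)
t=4.000: state=(6.185)
t=4.500: state=(7.156)
t=5.000: state=(7.976)
t=5.500: state=(8.625)
t=6.000: state=(9.110)
t=6.400: state=(9.399)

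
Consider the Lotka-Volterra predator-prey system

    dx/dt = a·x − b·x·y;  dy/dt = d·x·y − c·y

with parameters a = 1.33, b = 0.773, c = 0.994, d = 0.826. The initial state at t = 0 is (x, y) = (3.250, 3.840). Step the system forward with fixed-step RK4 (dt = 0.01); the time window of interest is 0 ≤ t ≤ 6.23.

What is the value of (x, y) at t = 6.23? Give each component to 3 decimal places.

t=0.000: state=(3.250, 3.840)
step 1 (dt=0.01): k1=(-5.325, 6.492), k2=(-5.362, 6.461), k3=(-5.361, 6.460), k4=(-5.396, 6.428); state += dt/6·(k1+2k2+2k3+k4)
t=0.010: state=(3.196, 3.905)
t=0.020: state=(3.142, 3.969)
t=0.030: state=(3.087, 4.032)
continuing one RK4 step at a time; state shown every 25 steps (Δt=0.25):
t=0.250: state=(1.886, 5.079)
t=0.500: state=(0.953, 5.258)
t=0.750: state=(0.503, 4.737)
t=1.000: state=(0.301, 4.003)
t=1.250: state=(0.208, 3.287)
t=1.500: state=(0.163, 2.662)
t=1.750: state=(0.143, 2.143)
t=2.000: state=(0.138, 1.720)
t=2.250: state=(0.143, 1.381)
t=2.500: state=(0.157, 1.111)
t=2.750: state=(0.180, 0.897)
t=3.000: state=(0.215, 0.728)
t=3.250: state=(0.263, 0.597)
t=3.500: state=(0.331, 0.495)
t=3.750: state=(0.422, 0.417)
t=4.000: state=(0.547, 0.359)
t=4.250: state=(0.714, 0.319)
t=4.500: state=(0.939, 0.295)
t=4.750: state=(1.238, 0.287)
t=5.000: state=(1.631, 0.301)
t=5.250: state=(2.139, 0.345)
t=5.500: state=(2.766, 0.446)
t=5.750: state=(3.474, 0.662)
t=6.000: state=(4.097, 1.134)
t=6.230: state=(4.240, 2.012)

(x, y) = (4.240, 2.012)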